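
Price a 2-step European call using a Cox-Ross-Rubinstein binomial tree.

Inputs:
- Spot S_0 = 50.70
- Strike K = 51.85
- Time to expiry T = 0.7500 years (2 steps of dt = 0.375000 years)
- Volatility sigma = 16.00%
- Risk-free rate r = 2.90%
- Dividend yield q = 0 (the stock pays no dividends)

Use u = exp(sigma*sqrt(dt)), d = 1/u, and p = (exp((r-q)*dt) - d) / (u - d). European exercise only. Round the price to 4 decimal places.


dt = T/N = 0.375000
u = exp(sigma*sqrt(dt)) = 1.102940; d = 1/u = 0.906667
p = (exp((r-q)*dt) - d) / (u - d) = 0.531235
Discount per step: exp(-r*dt) = 0.989184
Stock lattice S(k, i) with i counting down-moves:
  k=0: S(0,0) = 50.7000
  k=1: S(1,0) = 55.9191; S(1,1) = 45.9680
  k=2: S(2,0) = 61.6754; S(2,1) = 50.7000; S(2,2) = 41.6777
Terminal payoffs V(N, i) = max(S_T - K, 0):
  V(2,0) = 9.825396; V(2,1) = 0.000000; V(2,2) = 0.000000
Backward induction: V(k, i) = exp(-r*dt) * [p * V(k+1, i) + (1-p) * V(k+1, i+1)].
  V(1,0) = exp(-r*dt) * [p*9.825396 + (1-p)*0.000000] = 5.163135
  V(1,1) = exp(-r*dt) * [p*0.000000 + (1-p)*0.000000] = 0.000000
  V(0,0) = exp(-r*dt) * [p*5.163135 + (1-p)*0.000000] = 2.713169

Answer: Price = V(0,0) = 2.7132


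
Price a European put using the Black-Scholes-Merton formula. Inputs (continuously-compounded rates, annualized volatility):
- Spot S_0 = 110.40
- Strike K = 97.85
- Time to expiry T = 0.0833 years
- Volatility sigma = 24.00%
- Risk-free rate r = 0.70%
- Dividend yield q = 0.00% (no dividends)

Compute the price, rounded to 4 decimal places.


d1 = (ln(S/K) + (r - q + 0.5*sigma^2) * T) / (sigma * sqrt(T)) = 1.78518607
d2 = d1 - sigma * sqrt(T) = 1.71591789
exp(-rT) = 0.99941707; exp(-qT) = 1.00000000
P = K * exp(-rT) * N(-d2) - S_0 * exp(-qT) * N(-d1)
N(-d1) = 0.03711557; N(-d2) = 0.04308854
P = 97.8500 * 0.99941707 * 0.04308854 - 110.4000 * 1.00000000 * 0.03711557 = 0.1162

Answer: Price = 0.1162


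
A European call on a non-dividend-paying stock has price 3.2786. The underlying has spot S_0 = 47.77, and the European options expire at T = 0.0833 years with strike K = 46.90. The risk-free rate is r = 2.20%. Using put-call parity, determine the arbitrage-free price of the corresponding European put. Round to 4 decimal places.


Answer: Put price = 2.3227

Derivation:
Put-call parity: C - P = S_0 * exp(-qT) - K * exp(-rT).
S_0 * exp(-qT) = 47.7700 * 1.00000000 = 47.77000000
K * exp(-rT) = 46.9000 * 0.99816908 = 46.81412977
P = C - S*exp(-qT) + K*exp(-rT)
P = 3.2786 - 47.77000000 + 46.81412977 = 2.3227


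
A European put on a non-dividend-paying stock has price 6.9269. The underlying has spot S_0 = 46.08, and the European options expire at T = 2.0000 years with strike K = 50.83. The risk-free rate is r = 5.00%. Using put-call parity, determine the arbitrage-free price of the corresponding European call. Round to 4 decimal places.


Put-call parity: C - P = S_0 * exp(-qT) - K * exp(-rT).
S_0 * exp(-qT) = 46.0800 * 1.00000000 = 46.08000000
K * exp(-rT) = 50.8300 * 0.90483742 = 45.99288596
C = P + S*exp(-qT) - K*exp(-rT)
C = 6.9269 + 46.08000000 - 45.99288596 = 7.0140

Answer: Call price = 7.0140


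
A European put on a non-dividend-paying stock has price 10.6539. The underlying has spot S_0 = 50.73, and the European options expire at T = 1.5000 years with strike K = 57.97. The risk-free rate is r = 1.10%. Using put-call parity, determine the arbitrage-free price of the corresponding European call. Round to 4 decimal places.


Put-call parity: C - P = S_0 * exp(-qT) - K * exp(-rT).
S_0 * exp(-qT) = 50.7300 * 1.00000000 = 50.73000000
K * exp(-rT) = 57.9700 * 0.98363538 = 57.02134294
C = P + S*exp(-qT) - K*exp(-rT)
C = 10.6539 + 50.73000000 - 57.02134294 = 4.3626

Answer: Call price = 4.3626


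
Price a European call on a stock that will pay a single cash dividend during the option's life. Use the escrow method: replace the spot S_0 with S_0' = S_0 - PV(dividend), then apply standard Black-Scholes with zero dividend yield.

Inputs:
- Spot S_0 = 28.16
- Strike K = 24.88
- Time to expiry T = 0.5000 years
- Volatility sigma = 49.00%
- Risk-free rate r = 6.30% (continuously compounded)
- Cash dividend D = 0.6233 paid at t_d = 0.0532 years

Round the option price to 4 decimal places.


PV(D) = D * exp(-r * t_d) = 0.6233 * 0.99665401 = 0.62121444
S_0' = S_0 - PV(D) = 28.1600 - 0.62121444 = 27.53878556
d1 = (ln(S_0'/K) + (r + sigma^2/2)*T) / (sigma*sqrt(T)) = 0.55718897
d2 = d1 - sigma*sqrt(T) = 0.21070664
exp(-rT) = 0.96899096
N(d1) = 0.71130084; N(d2) = 0.58344190
C = S_0' * N(d1) - K * exp(-rT) * N(d2) = 27.53878556 * 0.71130084 - 24.8800 * 0.96899096 * 0.58344190 = 5.5225

Answer: Price = 5.5225


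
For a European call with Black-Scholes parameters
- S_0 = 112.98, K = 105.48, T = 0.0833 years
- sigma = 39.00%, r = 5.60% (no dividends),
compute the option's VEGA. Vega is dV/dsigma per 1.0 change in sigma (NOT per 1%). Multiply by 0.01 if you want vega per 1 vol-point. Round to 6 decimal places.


d1 = 0.7079660684; d2 = 0.5954052849
phi(d1) = 0.3105077214; exp(-qT) = 1.0000000000; exp(-rT) = 0.9953460633
Vega = S * exp(-qT) * phi(d1) * sqrt(T) = 112.9800 * 1.0000000000 * 0.3105077214 * 0.2886173938 = 10.125034

Answer: Vega = 10.125034


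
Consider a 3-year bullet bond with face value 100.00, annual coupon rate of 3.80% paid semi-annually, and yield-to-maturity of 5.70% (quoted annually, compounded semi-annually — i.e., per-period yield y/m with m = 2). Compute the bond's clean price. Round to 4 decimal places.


Coupon per period c = face * coupon_rate / m = 1.900000
Periods per year m = 2; per-period yield y/m = 0.028500
Number of cashflows N = 6
Cashflows (t years, CF_t, discount factor 1/(1+y/m)^(m*t), PV):
  t = 0.5000: CF_t = 1.900000, DF = 0.972290, PV = 1.847351
  t = 1.0000: CF_t = 1.900000, DF = 0.945347, PV = 1.796160
  t = 1.5000: CF_t = 1.900000, DF = 0.919152, PV = 1.746388
  t = 2.0000: CF_t = 1.900000, DF = 0.893682, PV = 1.697995
  t = 2.5000: CF_t = 1.900000, DF = 0.868917, PV = 1.650943
  t = 3.0000: CF_t = 101.900000, DF = 0.844840, PV = 86.089148
Price P = sum_t PV_t = 94.827984

Answer: Price = 94.8280


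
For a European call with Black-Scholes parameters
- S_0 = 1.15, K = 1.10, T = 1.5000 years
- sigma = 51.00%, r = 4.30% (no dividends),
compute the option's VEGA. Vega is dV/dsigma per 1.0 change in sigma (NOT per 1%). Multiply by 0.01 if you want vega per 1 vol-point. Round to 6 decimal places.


Answer: Vega = 0.499124

Derivation:
d1 = 0.4867388474; d2 = -0.1378810371
phi(d1) = 0.3543763178; exp(-qT) = 1.0000000000; exp(-rT) = 0.9375361143
Vega = S * exp(-qT) * phi(d1) * sqrt(T) = 1.1500 * 1.0000000000 * 0.3543763178 * 1.2247448714 = 0.499124


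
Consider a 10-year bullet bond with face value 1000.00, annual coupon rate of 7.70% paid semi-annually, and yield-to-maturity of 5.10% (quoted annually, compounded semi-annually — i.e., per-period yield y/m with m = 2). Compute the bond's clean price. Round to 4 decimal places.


Coupon per period c = face * coupon_rate / m = 38.500000
Periods per year m = 2; per-period yield y/m = 0.025500
Number of cashflows N = 20
Cashflows (t years, CF_t, discount factor 1/(1+y/m)^(m*t), PV):
  t = 0.5000: CF_t = 38.500000, DF = 0.975134, PV = 37.542662
  t = 1.0000: CF_t = 38.500000, DF = 0.950886, PV = 36.609129
  t = 1.5000: CF_t = 38.500000, DF = 0.927242, PV = 35.698810
  t = 2.0000: CF_t = 38.500000, DF = 0.904185, PV = 34.811126
  t = 2.5000: CF_t = 38.500000, DF = 0.881702, PV = 33.945515
  t = 3.0000: CF_t = 38.500000, DF = 0.859777, PV = 33.101429
  t = 3.5000: CF_t = 38.500000, DF = 0.838398, PV = 32.278331
  t = 4.0000: CF_t = 38.500000, DF = 0.817551, PV = 31.475701
  t = 4.5000: CF_t = 38.500000, DF = 0.797222, PV = 30.693029
  t = 5.0000: CF_t = 38.500000, DF = 0.777398, PV = 29.929818
  t = 5.5000: CF_t = 38.500000, DF = 0.758067, PV = 29.185586
  t = 6.0000: CF_t = 38.500000, DF = 0.739217, PV = 28.459860
  t = 6.5000: CF_t = 38.500000, DF = 0.720836, PV = 27.752179
  t = 7.0000: CF_t = 38.500000, DF = 0.702912, PV = 27.062096
  t = 7.5000: CF_t = 38.500000, DF = 0.685433, PV = 26.389172
  t = 8.0000: CF_t = 38.500000, DF = 0.668389, PV = 25.732981
  t = 8.5000: CF_t = 38.500000, DF = 0.651769, PV = 25.093106
  t = 9.0000: CF_t = 38.500000, DF = 0.635562, PV = 24.469143
  t = 9.5000: CF_t = 38.500000, DF = 0.619758, PV = 23.860696
  t = 10.0000: CF_t = 1038.500000, DF = 0.604347, PV = 627.614844
Price P = sum_t PV_t = 1201.705213

Answer: Price = 1201.7052


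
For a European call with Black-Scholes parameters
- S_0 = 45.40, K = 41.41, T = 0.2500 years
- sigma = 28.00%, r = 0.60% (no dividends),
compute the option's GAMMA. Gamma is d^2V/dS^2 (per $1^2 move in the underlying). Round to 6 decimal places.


d1 = 0.7377836249; d2 = 0.5977836249
phi(d1) = 0.3038865397; exp(-qT) = 1.0000000000; exp(-rT) = 0.9985011244
Gamma = exp(-qT) * phi(d1) / (S * sigma * sqrt(T)) = 1.0000000000 * 0.3038865397 / (45.4000 * 0.2800 * 0.5000000000) = 0.047811

Answer: Gamma = 0.047811


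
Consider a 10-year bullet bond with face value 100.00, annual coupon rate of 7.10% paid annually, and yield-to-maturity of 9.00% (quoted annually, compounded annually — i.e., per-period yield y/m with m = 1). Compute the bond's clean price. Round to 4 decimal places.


Answer: Price = 87.8065

Derivation:
Coupon per period c = face * coupon_rate / m = 7.100000
Periods per year m = 1; per-period yield y/m = 0.090000
Number of cashflows N = 10
Cashflows (t years, CF_t, discount factor 1/(1+y/m)^(m*t), PV):
  t = 1.0000: CF_t = 7.100000, DF = 0.917431, PV = 6.513761
  t = 2.0000: CF_t = 7.100000, DF = 0.841680, PV = 5.975928
  t = 3.0000: CF_t = 7.100000, DF = 0.772183, PV = 5.482503
  t = 4.0000: CF_t = 7.100000, DF = 0.708425, PV = 5.029819
  t = 5.0000: CF_t = 7.100000, DF = 0.649931, PV = 4.614513
  t = 6.0000: CF_t = 7.100000, DF = 0.596267, PV = 4.233498
  t = 7.0000: CF_t = 7.100000, DF = 0.547034, PV = 3.883943
  t = 8.0000: CF_t = 7.100000, DF = 0.501866, PV = 3.563251
  t = 9.0000: CF_t = 7.100000, DF = 0.460428, PV = 3.269037
  t = 10.0000: CF_t = 107.100000, DF = 0.422411, PV = 45.240197
Price P = sum_t PV_t = 87.806450


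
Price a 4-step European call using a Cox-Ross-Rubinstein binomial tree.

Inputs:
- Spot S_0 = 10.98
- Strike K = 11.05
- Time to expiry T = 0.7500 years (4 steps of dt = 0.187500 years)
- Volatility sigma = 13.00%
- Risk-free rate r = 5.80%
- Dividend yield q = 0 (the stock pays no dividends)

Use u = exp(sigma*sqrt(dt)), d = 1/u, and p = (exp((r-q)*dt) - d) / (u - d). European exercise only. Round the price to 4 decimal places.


Answer: Price = V(0,0) = 0.6909

Derivation:
dt = T/N = 0.187500
u = exp(sigma*sqrt(dt)) = 1.057906; d = 1/u = 0.945263
p = (exp((r-q)*dt) - d) / (u - d) = 0.583002
Discount per step: exp(-r*dt) = 0.989184
Stock lattice S(k, i) with i counting down-moves:
  k=0: S(0,0) = 10.9800
  k=1: S(1,0) = 11.6158; S(1,1) = 10.3790
  k=2: S(2,0) = 12.2884; S(2,1) = 10.9800; S(2,2) = 9.8109
  k=3: S(3,0) = 13.0000; S(3,1) = 11.6158; S(3,2) = 10.3790; S(3,3) = 9.2739
  k=4: S(4,0) = 13.7528; S(4,1) = 12.2884; S(4,2) = 10.9800; S(4,3) = 9.8109; S(4,4) = 8.7662
Terminal payoffs V(N, i) = max(S_T - K, 0):
  V(4,0) = 2.702795; V(4,1) = 1.238437; V(4,2) = 0.000000; V(4,3) = 0.000000; V(4,4) = 0.000000
Backward induction: V(k, i) = exp(-r*dt) * [p * V(k+1, i) + (1-p) * V(k+1, i+1)].
  V(3,0) = exp(-r*dt) * [p*2.702795 + (1-p)*1.238437] = 2.069531
  V(3,1) = exp(-r*dt) * [p*1.238437 + (1-p)*0.000000] = 0.714202
  V(3,2) = exp(-r*dt) * [p*0.000000 + (1-p)*0.000000] = 0.000000
  V(3,3) = exp(-r*dt) * [p*0.000000 + (1-p)*0.000000] = 0.000000
  V(2,0) = exp(-r*dt) * [p*2.069531 + (1-p)*0.714202] = 1.488090
  V(2,1) = exp(-r*dt) * [p*0.714202 + (1-p)*0.000000] = 0.411877
  V(2,2) = exp(-r*dt) * [p*0.000000 + (1-p)*0.000000] = 0.000000
  V(1,0) = exp(-r*dt) * [p*1.488090 + (1-p)*0.411877] = 1.028070
  V(1,1) = exp(-r*dt) * [p*0.411877 + (1-p)*0.000000] = 0.237528
  V(0,0) = exp(-r*dt) * [p*1.028070 + (1-p)*0.237528] = 0.690861


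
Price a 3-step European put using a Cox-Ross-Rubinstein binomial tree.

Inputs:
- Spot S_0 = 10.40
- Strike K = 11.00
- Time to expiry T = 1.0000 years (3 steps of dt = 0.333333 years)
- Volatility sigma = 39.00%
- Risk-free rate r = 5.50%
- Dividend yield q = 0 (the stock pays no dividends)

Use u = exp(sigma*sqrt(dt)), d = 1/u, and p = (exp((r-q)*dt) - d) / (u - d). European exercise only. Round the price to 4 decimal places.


Answer: Price = V(0,0) = 1.7248

Derivation:
dt = T/N = 0.333333
u = exp(sigma*sqrt(dt)) = 1.252531; d = 1/u = 0.798383
p = (exp((r-q)*dt) - d) / (u - d) = 0.484686
Discount per step: exp(-r*dt) = 0.981834
Stock lattice S(k, i) with i counting down-moves:
  k=0: S(0,0) = 10.4000
  k=1: S(1,0) = 13.0263; S(1,1) = 8.3032
  k=2: S(2,0) = 16.3159; S(2,1) = 10.4000; S(2,2) = 6.6291
  k=3: S(3,0) = 20.4362; S(3,1) = 13.0263; S(3,2) = 8.3032; S(3,3) = 5.2926
Terminal payoffs V(N, i) = max(K - S_T, 0):
  V(3,0) = 0.000000; V(3,1) = 0.000000; V(3,2) = 2.696815; V(3,3) = 5.707419
Backward induction: V(k, i) = exp(-r*dt) * [p * V(k+1, i) + (1-p) * V(k+1, i+1)].
  V(2,0) = exp(-r*dt) * [p*0.000000 + (1-p)*0.000000] = 0.000000
  V(2,1) = exp(-r*dt) * [p*0.000000 + (1-p)*2.696815] = 1.364461
  V(2,2) = exp(-r*dt) * [p*2.696815 + (1-p)*5.707419] = 4.171047
  V(1,0) = exp(-r*dt) * [p*0.000000 + (1-p)*1.364461] = 0.690353
  V(1,1) = exp(-r*dt) * [p*1.364461 + (1-p)*4.171047] = 2.759674
  V(0,0) = exp(-r*dt) * [p*0.690353 + (1-p)*2.759674] = 1.724790


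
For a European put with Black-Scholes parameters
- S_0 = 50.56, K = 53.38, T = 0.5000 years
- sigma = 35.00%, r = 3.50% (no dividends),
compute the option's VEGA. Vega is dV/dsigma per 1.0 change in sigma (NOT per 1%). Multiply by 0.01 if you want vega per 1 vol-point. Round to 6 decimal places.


d1 = -0.0248513452; d2 = -0.2723387186
phi(d1) = 0.3988191082; exp(-qT) = 1.0000000000; exp(-rT) = 0.9826522357
Vega = S * exp(-qT) * phi(d1) * sqrt(T) = 50.5600 * 1.0000000000 * 0.3988191082 * 0.7071067812 = 14.258309

Answer: Vega = 14.258309


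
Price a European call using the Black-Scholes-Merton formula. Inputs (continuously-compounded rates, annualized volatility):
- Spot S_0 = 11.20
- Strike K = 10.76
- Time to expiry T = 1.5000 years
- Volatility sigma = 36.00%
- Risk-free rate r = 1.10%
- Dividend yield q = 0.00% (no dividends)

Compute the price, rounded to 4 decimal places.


d1 = (ln(S/K) + (r - q + 0.5*sigma^2) * T) / (sigma * sqrt(T)) = 0.34877609
d2 = d1 - sigma * sqrt(T) = -0.09213206
exp(-rT) = 0.98363538; exp(-qT) = 1.00000000
C = S_0 * exp(-qT) * N(d1) - K * exp(-rT) * N(d2)
N(d1) = 0.63637129; N(d2) = 0.46329656
C = 11.2000 * 1.00000000 * 0.63637129 - 10.7600 * 0.98363538 * 0.46329656 = 2.2239

Answer: Price = 2.2239


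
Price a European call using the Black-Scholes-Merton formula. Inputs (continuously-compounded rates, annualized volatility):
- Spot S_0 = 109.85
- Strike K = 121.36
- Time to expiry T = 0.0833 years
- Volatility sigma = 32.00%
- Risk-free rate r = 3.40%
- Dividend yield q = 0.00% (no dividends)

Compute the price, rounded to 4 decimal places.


d1 = (ln(S/K) + (r - q + 0.5*sigma^2) * T) / (sigma * sqrt(T)) = -1.00206599
d2 = d1 - sigma * sqrt(T) = -1.09442356
exp(-rT) = 0.99717181; exp(-qT) = 1.00000000
C = S_0 * exp(-qT) * N(d1) - K * exp(-rT) * N(d2)
N(d1) = 0.15815586; N(d2) = 0.13688463
C = 109.8500 * 1.00000000 * 0.15815586 - 121.3600 * 0.99717181 * 0.13688463 = 0.8081

Answer: Price = 0.8081


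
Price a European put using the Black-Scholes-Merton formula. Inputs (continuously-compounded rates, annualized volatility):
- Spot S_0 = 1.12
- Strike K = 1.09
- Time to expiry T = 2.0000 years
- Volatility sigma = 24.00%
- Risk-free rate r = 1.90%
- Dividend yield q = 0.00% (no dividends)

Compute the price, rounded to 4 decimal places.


d1 = (ln(S/K) + (r - q + 0.5*sigma^2) * T) / (sigma * sqrt(T)) = 0.36165857
d2 = d1 - sigma * sqrt(T) = 0.02224731
exp(-rT) = 0.96271294; exp(-qT) = 1.00000000
P = K * exp(-rT) * N(-d2) - S_0 * exp(-qT) * N(-d1)
N(-d1) = 0.35880360; N(-d2) = 0.49112534
P = 1.0900 * 0.96271294 * 0.49112534 - 1.1200 * 1.00000000 * 0.35880360 = 0.1135

Answer: Price = 0.1135


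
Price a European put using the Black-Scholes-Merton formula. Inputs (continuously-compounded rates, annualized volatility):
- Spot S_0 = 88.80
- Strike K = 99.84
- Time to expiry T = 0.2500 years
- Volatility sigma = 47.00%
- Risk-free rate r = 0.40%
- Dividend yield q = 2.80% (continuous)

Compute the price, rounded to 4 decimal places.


Answer: Price = 15.7417

Derivation:
d1 = (ln(S/K) + (r - q + 0.5*sigma^2) * T) / (sigma * sqrt(T)) = -0.40667981
d2 = d1 - sigma * sqrt(T) = -0.64167981
exp(-rT) = 0.99900050; exp(-qT) = 0.99302444
P = K * exp(-rT) * N(-d2) - S_0 * exp(-qT) * N(-d1)
N(-d1) = 0.65787841; N(-d2) = 0.73945945
P = 99.8400 * 0.99900050 * 0.73945945 - 88.8000 * 0.99302444 * 0.65787841 = 15.7417


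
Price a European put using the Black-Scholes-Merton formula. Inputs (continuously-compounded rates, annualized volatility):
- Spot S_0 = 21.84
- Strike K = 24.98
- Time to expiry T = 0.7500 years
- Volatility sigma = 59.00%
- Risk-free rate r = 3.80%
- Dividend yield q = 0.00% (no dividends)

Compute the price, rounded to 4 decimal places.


d1 = (ln(S/K) + (r - q + 0.5*sigma^2) * T) / (sigma * sqrt(T)) = 0.04835092
d2 = d1 - sigma * sqrt(T) = -0.46260406
exp(-rT) = 0.97190229; exp(-qT) = 1.00000000
P = K * exp(-rT) * N(-d2) - S_0 * exp(-qT) * N(-d1)
N(-d1) = 0.48071828; N(-d2) = 0.67817590
P = 24.9800 * 0.97190229 * 0.67817590 - 21.8400 * 1.00000000 * 0.48071828 = 5.9659

Answer: Price = 5.9659


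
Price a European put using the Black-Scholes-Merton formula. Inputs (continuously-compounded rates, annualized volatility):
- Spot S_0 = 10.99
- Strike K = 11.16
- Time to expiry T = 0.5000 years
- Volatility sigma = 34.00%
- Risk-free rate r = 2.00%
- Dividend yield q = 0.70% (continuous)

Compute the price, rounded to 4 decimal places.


d1 = (ln(S/K) + (r - q + 0.5*sigma^2) * T) / (sigma * sqrt(T)) = 0.08339622
d2 = d1 - sigma * sqrt(T) = -0.15702008
exp(-rT) = 0.99004983; exp(-qT) = 0.99650612
P = K * exp(-rT) * N(-d2) - S_0 * exp(-qT) * N(-d1)
N(-d1) = 0.46676825; N(-d2) = 0.56238549
P = 11.1600 * 0.99004983 * 0.56238549 - 10.9900 * 0.99650612 * 0.46676825 = 1.1019

Answer: Price = 1.1019


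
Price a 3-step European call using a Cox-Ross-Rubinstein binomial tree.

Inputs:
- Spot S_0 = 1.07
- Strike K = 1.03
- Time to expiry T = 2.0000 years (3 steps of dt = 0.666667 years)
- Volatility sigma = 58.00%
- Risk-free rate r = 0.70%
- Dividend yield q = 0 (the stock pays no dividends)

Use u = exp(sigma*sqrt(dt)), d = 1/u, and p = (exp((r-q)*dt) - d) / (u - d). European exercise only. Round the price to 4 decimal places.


Answer: Price = V(0,0) = 0.3845

Derivation:
dt = T/N = 0.666667
u = exp(sigma*sqrt(dt)) = 1.605713; d = 1/u = 0.622776
p = (exp((r-q)*dt) - d) / (u - d) = 0.388531
Discount per step: exp(-r*dt) = 0.995344
Stock lattice S(k, i) with i counting down-moves:
  k=0: S(0,0) = 1.0700
  k=1: S(1,0) = 1.7181; S(1,1) = 0.6664
  k=2: S(2,0) = 2.7588; S(2,1) = 1.0700; S(2,2) = 0.4150
  k=3: S(3,0) = 4.4298; S(3,1) = 1.7181; S(3,2) = 0.6664; S(3,3) = 0.2585
Terminal payoffs V(N, i) = max(S_T - K, 0):
  V(3,0) = 3.399837; V(3,1) = 0.688113; V(3,2) = 0.000000; V(3,3) = 0.000000
Backward induction: V(k, i) = exp(-r*dt) * [p * V(k+1, i) + (1-p) * V(k+1, i+1)].
  V(2,0) = exp(-r*dt) * [p*3.399837 + (1-p)*0.688113] = 1.733592
  V(2,1) = exp(-r*dt) * [p*0.688113 + (1-p)*0.000000] = 0.266108
  V(2,2) = exp(-r*dt) * [p*0.000000 + (1-p)*0.000000] = 0.000000
  V(1,0) = exp(-r*dt) * [p*1.733592 + (1-p)*0.266108] = 0.832378
  V(1,1) = exp(-r*dt) * [p*0.266108 + (1-p)*0.000000] = 0.102910
  V(0,0) = exp(-r*dt) * [p*0.832378 + (1-p)*0.102910] = 0.384532


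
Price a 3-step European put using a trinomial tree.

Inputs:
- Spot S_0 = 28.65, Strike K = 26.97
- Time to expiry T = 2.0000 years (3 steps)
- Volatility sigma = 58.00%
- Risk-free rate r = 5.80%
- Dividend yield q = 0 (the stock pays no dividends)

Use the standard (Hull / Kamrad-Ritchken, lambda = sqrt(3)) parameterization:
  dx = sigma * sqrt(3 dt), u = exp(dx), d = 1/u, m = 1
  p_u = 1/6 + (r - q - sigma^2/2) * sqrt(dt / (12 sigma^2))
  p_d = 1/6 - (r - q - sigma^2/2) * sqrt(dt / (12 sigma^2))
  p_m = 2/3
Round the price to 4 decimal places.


Answer: Price = V(0,0) = 5.7245

Derivation:
dt = T/N = 0.666667; dx = sigma*sqrt(3*dt) = 0.820244
u = exp(dx) = 2.271054; d = 1/u = 0.440324
p_u = 0.121883, p_m = 0.666667, p_d = 0.211450
Discount per step: exp(-r*dt) = 0.962071
Stock lattice S(k, j) with j the centered position index:
  k=0: S(0,+0) = 28.6500
  k=1: S(1,-1) = 12.6153; S(1,+0) = 28.6500; S(1,+1) = 65.0657
  k=2: S(2,-2) = 5.5548; S(2,-1) = 12.6153; S(2,+0) = 28.6500; S(2,+1) = 65.0657; S(2,+2) = 147.7677
  k=3: S(3,-3) = 2.4459; S(3,-2) = 5.5548; S(3,-1) = 12.6153; S(3,+0) = 28.6500; S(3,+1) = 65.0657; S(3,+2) = 147.7677; S(3,+3) = 335.5883
Terminal payoffs V(N, j) = max(K - S_T, 0):
  V(3,-3) = 24.524079; V(3,-2) = 21.415182; V(3,-1) = 14.354710; V(3,+0) = 0.000000; V(3,+1) = 0.000000; V(3,+2) = 0.000000; V(3,+3) = 0.000000
Backward induction: V(k, j) = exp(-r*dt) * [p_u * V(k+1, j+1) + p_m * V(k+1, j) + p_d * V(k+1, j-1)]
  V(2,-2) = exp(-r*dt) * [p_u*14.354710 + p_m*21.415182 + p_d*24.524079] = 20.407462
  V(2,-1) = exp(-r*dt) * [p_u*0.000000 + p_m*14.354710 + p_d*21.415182] = 13.563329
  V(2,+0) = exp(-r*dt) * [p_u*0.000000 + p_m*0.000000 + p_d*14.354710] = 2.920180
  V(2,+1) = exp(-r*dt) * [p_u*0.000000 + p_m*0.000000 + p_d*0.000000] = 0.000000
  V(2,+2) = exp(-r*dt) * [p_u*0.000000 + p_m*0.000000 + p_d*0.000000] = 0.000000
  V(1,-1) = exp(-r*dt) * [p_u*2.920180 + p_m*13.563329 + p_d*20.407462] = 13.193173
  V(1,+0) = exp(-r*dt) * [p_u*0.000000 + p_m*2.920180 + p_d*13.563329] = 4.632137
  V(1,+1) = exp(-r*dt) * [p_u*0.000000 + p_m*0.000000 + p_d*2.920180] = 0.594052
  V(0,+0) = exp(-r*dt) * [p_u*0.594052 + p_m*4.632137 + p_d*13.193173] = 5.724511


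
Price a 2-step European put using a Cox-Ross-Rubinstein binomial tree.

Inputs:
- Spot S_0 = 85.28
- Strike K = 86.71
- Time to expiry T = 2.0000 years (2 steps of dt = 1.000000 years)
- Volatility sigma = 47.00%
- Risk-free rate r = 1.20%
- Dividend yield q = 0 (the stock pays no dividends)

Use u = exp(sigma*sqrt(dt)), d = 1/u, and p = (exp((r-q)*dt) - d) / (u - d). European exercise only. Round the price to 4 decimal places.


Answer: Price = V(0,0) = 19.6238

Derivation:
dt = T/N = 1.000000
u = exp(sigma*sqrt(dt)) = 1.599994; d = 1/u = 0.625002
p = (exp((r-q)*dt) - d) / (u - d) = 0.396998
Discount per step: exp(-r*dt) = 0.988072
Stock lattice S(k, i) with i counting down-moves:
  k=0: S(0,0) = 85.2800
  k=1: S(1,0) = 136.4475; S(1,1) = 53.3002
  k=2: S(2,0) = 218.3152; S(2,1) = 85.2800; S(2,2) = 33.3127
Terminal payoffs V(N, i) = max(K - S_T, 0):
  V(2,0) = 0.000000; V(2,1) = 1.430000; V(2,2) = 53.397258
Backward induction: V(k, i) = exp(-r*dt) * [p * V(k+1, i) + (1-p) * V(k+1, i+1)].
  V(1,0) = exp(-r*dt) * [p*0.000000 + (1-p)*1.430000] = 0.852007
  V(1,1) = exp(-r*dt) * [p*1.430000 + (1-p)*53.397258] = 32.375505
  V(0,0) = exp(-r*dt) * [p*0.852007 + (1-p)*32.375505] = 19.623829


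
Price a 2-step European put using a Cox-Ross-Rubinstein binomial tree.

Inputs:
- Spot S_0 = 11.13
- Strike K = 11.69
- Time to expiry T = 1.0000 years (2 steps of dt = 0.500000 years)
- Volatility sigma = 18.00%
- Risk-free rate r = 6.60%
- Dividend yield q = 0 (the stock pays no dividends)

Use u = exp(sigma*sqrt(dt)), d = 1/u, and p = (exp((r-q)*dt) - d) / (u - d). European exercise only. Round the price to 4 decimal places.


dt = T/N = 0.500000
u = exp(sigma*sqrt(dt)) = 1.135734; d = 1/u = 0.880488
p = (exp((r-q)*dt) - d) / (u - d) = 0.599667
Discount per step: exp(-r*dt) = 0.967539
Stock lattice S(k, i) with i counting down-moves:
  k=0: S(0,0) = 11.1300
  k=1: S(1,0) = 12.6407; S(1,1) = 9.7998
  k=2: S(2,0) = 14.3565; S(2,1) = 11.1300; S(2,2) = 8.6286
Terminal payoffs V(N, i) = max(K - S_T, 0):
  V(2,0) = 0.000000; V(2,1) = 0.560000; V(2,2) = 3.061370
Backward induction: V(k, i) = exp(-r*dt) * [p * V(k+1, i) + (1-p) * V(k+1, i+1)].
  V(1,0) = exp(-r*dt) * [p*0.000000 + (1-p)*0.560000] = 0.216909
  V(1,1) = exp(-r*dt) * [p*0.560000 + (1-p)*3.061370] = 1.510697
  V(0,0) = exp(-r*dt) * [p*0.216909 + (1-p)*1.510697] = 0.711001

Answer: Price = V(0,0) = 0.7110


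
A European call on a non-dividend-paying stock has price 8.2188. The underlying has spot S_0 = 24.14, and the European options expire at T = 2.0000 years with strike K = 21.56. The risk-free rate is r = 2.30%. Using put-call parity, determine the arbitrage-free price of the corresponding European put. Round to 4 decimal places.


Put-call parity: C - P = S_0 * exp(-qT) - K * exp(-rT).
S_0 * exp(-qT) = 24.1400 * 1.00000000 = 24.14000000
K * exp(-rT) = 21.5600 * 0.95504196 = 20.59070470
P = C - S*exp(-qT) + K*exp(-rT)
P = 8.2188 - 24.14000000 + 20.59070470 = 4.6695

Answer: Put price = 4.6695


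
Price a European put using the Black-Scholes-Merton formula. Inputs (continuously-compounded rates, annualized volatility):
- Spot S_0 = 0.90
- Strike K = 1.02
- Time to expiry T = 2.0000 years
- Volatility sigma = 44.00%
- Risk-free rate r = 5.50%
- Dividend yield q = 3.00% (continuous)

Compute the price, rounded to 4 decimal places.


d1 = (ln(S/K) + (r - q + 0.5*sigma^2) * T) / (sigma * sqrt(T)) = 0.19033524
d2 = d1 - sigma * sqrt(T) = -0.43191873
exp(-rT) = 0.89583414; exp(-qT) = 0.94176453
P = K * exp(-rT) * N(-d2) - S_0 * exp(-qT) * N(-d1)
N(-d1) = 0.42452322; N(-d2) = 0.66709976
P = 1.0200 * 0.89583414 * 0.66709976 - 0.9000 * 0.94176453 * 0.42452322 = 0.2497

Answer: Price = 0.2497


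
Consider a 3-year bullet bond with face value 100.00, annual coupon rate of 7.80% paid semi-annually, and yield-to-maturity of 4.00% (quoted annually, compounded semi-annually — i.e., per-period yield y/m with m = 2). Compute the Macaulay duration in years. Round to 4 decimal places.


Answer: Macaulay duration = 2.7475 years

Derivation:
Coupon per period c = face * coupon_rate / m = 3.900000
Periods per year m = 2; per-period yield y/m = 0.020000
Number of cashflows N = 6
Cashflows (t years, CF_t, discount factor 1/(1+y/m)^(m*t), PV):
  t = 0.5000: CF_t = 3.900000, DF = 0.980392, PV = 3.823529
  t = 1.0000: CF_t = 3.900000, DF = 0.961169, PV = 3.748558
  t = 1.5000: CF_t = 3.900000, DF = 0.942322, PV = 3.675057
  t = 2.0000: CF_t = 3.900000, DF = 0.923845, PV = 3.602997
  t = 2.5000: CF_t = 3.900000, DF = 0.905731, PV = 3.532350
  t = 3.0000: CF_t = 103.900000, DF = 0.887971, PV = 92.260227
Price P = sum_t PV_t = 110.642719
Macaulay numerator sum_t t * PV_t:
  t * PV_t at t = 0.5000: 1.911765
  t * PV_t at t = 1.0000: 3.748558
  t * PV_t at t = 1.5000: 5.512586
  t * PV_t at t = 2.0000: 7.205994
  t * PV_t at t = 2.5000: 8.830875
  t * PV_t at t = 3.0000: 276.780680
Macaulay duration D = (sum_t t * PV_t) / P = 303.990458 / 110.642719 = 2.747496


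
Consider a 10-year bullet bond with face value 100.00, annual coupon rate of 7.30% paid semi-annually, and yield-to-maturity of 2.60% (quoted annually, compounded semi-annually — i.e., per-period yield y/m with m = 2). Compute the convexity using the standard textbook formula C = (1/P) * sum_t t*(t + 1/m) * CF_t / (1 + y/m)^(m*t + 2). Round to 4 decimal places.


Answer: Convexity = 71.9438

Derivation:
Coupon per period c = face * coupon_rate / m = 3.650000
Periods per year m = 2; per-period yield y/m = 0.013000
Number of cashflows N = 20
Cashflows (t years, CF_t, discount factor 1/(1+y/m)^(m*t), PV):
  t = 0.5000: CF_t = 3.650000, DF = 0.987167, PV = 3.603159
  t = 1.0000: CF_t = 3.650000, DF = 0.974498, PV = 3.556919
  t = 1.5000: CF_t = 3.650000, DF = 0.961992, PV = 3.511272
  t = 2.0000: CF_t = 3.650000, DF = 0.949647, PV = 3.466212
  t = 2.5000: CF_t = 3.650000, DF = 0.937460, PV = 3.421729
  t = 3.0000: CF_t = 3.650000, DF = 0.925429, PV = 3.377818
  t = 3.5000: CF_t = 3.650000, DF = 0.913553, PV = 3.334469
  t = 4.0000: CF_t = 3.650000, DF = 0.901829, PV = 3.291678
  t = 4.5000: CF_t = 3.650000, DF = 0.890256, PV = 3.249435
  t = 5.0000: CF_t = 3.650000, DF = 0.878831, PV = 3.207734
  t = 5.5000: CF_t = 3.650000, DF = 0.867553, PV = 3.166569
  t = 6.0000: CF_t = 3.650000, DF = 0.856420, PV = 3.125932
  t = 6.5000: CF_t = 3.650000, DF = 0.845429, PV = 3.085816
  t = 7.0000: CF_t = 3.650000, DF = 0.834580, PV = 3.046216
  t = 7.5000: CF_t = 3.650000, DF = 0.823869, PV = 3.007123
  t = 8.0000: CF_t = 3.650000, DF = 0.813296, PV = 2.968532
  t = 8.5000: CF_t = 3.650000, DF = 0.802859, PV = 2.930436
  t = 9.0000: CF_t = 3.650000, DF = 0.792556, PV = 2.892830
  t = 9.5000: CF_t = 3.650000, DF = 0.782385, PV = 2.855705
  t = 10.0000: CF_t = 103.650000, DF = 0.772345, PV = 80.053514
Price P = sum_t PV_t = 141.153098
Convexity numerator sum_t t*(t + 1/m) * CF_t / (1+y/m)^(m*t + 2):
  t = 0.5000: term = 1.755636
  t = 1.0000: term = 5.199318
  t = 1.5000: term = 10.265188
  t = 2.0000: term = 16.889088
  t = 2.5000: term = 25.008521
  t = 3.0000: term = 34.562616
  t = 3.5000: term = 45.492090
  t = 4.0000: term = 57.739220
  t = 4.5000: term = 71.247804
  t = 5.0000: term = 85.963129
  t = 5.5000: term = 101.831939
  t = 6.0000: term = 118.802406
  t = 6.5000: term = 136.824094
  t = 7.0000: term = 155.847931
  t = 7.5000: term = 175.826181
  t = 8.0000: term = 196.712411
  t = 8.5000: term = 218.461463
  t = 9.0000: term = 241.029429
  t = 9.5000: term = 264.373620
  t = 10.0000: term = 8191.261819
Convexity = (1/P) * sum = 10155.093902 / 141.153098 = 71.943826


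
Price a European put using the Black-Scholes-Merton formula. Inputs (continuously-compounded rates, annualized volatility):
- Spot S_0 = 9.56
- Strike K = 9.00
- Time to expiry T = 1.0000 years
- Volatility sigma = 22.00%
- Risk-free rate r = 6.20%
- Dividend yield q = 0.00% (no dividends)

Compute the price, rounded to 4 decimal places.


Answer: Price = 0.3570

Derivation:
d1 = (ln(S/K) + (r - q + 0.5*sigma^2) * T) / (sigma * sqrt(T)) = 0.66619614
d2 = d1 - sigma * sqrt(T) = 0.44619614
exp(-rT) = 0.93988289; exp(-qT) = 1.00000000
P = K * exp(-rT) * N(-d2) - S_0 * exp(-qT) * N(-d1)
N(-d1) = 0.25264287; N(-d2) = 0.32772779
P = 9.0000 * 0.93988289 * 0.32772779 - 9.5600 * 1.00000000 * 0.25264287 = 0.3570


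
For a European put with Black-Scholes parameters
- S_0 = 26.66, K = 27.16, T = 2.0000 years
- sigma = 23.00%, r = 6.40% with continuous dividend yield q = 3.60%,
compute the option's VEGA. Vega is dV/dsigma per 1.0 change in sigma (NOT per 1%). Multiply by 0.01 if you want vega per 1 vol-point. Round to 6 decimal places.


Answer: Vega = 13.467074

Derivation:
d1 = 0.2776747213; d2 = -0.0475943981
phi(d1) = 0.3838550934; exp(-qT) = 0.9305308958; exp(-rT) = 0.8798533791
Vega = S * exp(-qT) * phi(d1) * sqrt(T) = 26.6600 * 0.9305308958 * 0.3838550934 * 1.4142135624 = 13.467074


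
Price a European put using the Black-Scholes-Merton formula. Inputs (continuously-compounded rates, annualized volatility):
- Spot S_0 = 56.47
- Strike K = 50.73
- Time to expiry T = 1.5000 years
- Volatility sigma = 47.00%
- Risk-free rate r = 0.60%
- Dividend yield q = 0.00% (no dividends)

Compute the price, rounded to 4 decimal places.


d1 = (ln(S/K) + (r - q + 0.5*sigma^2) * T) / (sigma * sqrt(T)) = 0.48966702
d2 = d1 - sigma * sqrt(T) = -0.08596307
exp(-rT) = 0.99104038; exp(-qT) = 1.00000000
P = K * exp(-rT) * N(-d2) - S_0 * exp(-qT) * N(-d1)
N(-d1) = 0.31218477; N(-d2) = 0.53425211
P = 50.7300 * 0.99104038 * 0.53425211 - 56.4700 * 1.00000000 * 0.31218477 = 9.2307

Answer: Price = 9.2307


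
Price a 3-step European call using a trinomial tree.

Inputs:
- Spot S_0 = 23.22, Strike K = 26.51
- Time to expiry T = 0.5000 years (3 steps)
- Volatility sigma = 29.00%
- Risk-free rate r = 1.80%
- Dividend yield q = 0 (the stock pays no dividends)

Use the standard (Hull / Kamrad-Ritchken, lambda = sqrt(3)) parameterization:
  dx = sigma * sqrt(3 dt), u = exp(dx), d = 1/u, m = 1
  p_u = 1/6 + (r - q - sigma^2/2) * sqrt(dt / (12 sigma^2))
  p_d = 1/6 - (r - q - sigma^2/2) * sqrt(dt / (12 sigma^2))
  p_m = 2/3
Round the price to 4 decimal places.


dt = T/N = 0.166667; dx = sigma*sqrt(3*dt) = 0.205061
u = exp(dx) = 1.227600; d = 1/u = 0.814598
p_u = 0.156893, p_m = 0.666667, p_d = 0.176440
Discount per step: exp(-r*dt) = 0.997004
Stock lattice S(k, j) with j the centered position index:
  k=0: S(0,+0) = 23.2200
  k=1: S(1,-1) = 18.9150; S(1,+0) = 23.2200; S(1,+1) = 28.5049
  k=2: S(2,-2) = 15.4081; S(2,-1) = 18.9150; S(2,+0) = 23.2200; S(2,+1) = 28.5049; S(2,+2) = 34.9926
  k=3: S(3,-3) = 12.5514; S(3,-2) = 15.4081; S(3,-1) = 18.9150; S(3,+0) = 23.2200; S(3,+1) = 28.5049; S(3,+2) = 34.9926; S(3,+3) = 42.9569
Terminal payoffs V(N, j) = max(S_T - K, 0):
  V(3,-3) = 0.000000; V(3,-2) = 0.000000; V(3,-1) = 0.000000; V(3,+0) = 0.000000; V(3,+1) = 1.994870; V(3,+2) = 8.482575; V(3,+3) = 16.446882
Backward induction: V(k, j) = exp(-r*dt) * [p_u * V(k+1, j+1) + p_m * V(k+1, j) + p_d * V(k+1, j-1)]
  V(2,-2) = exp(-r*dt) * [p_u*0.000000 + p_m*0.000000 + p_d*0.000000] = 0.000000
  V(2,-1) = exp(-r*dt) * [p_u*0.000000 + p_m*0.000000 + p_d*0.000000] = 0.000000
  V(2,+0) = exp(-r*dt) * [p_u*1.994870 + p_m*0.000000 + p_d*0.000000] = 0.312044
  V(2,+1) = exp(-r*dt) * [p_u*8.482575 + p_m*1.994870 + p_d*0.000000] = 2.652801
  V(2,+2) = exp(-r*dt) * [p_u*16.446882 + p_m*8.482575 + p_d*1.994870] = 8.561705
  V(1,-1) = exp(-r*dt) * [p_u*0.312044 + p_m*0.000000 + p_d*0.000000] = 0.048811
  V(1,+0) = exp(-r*dt) * [p_u*2.652801 + p_m*0.312044 + p_d*0.000000] = 0.622366
  V(1,+1) = exp(-r*dt) * [p_u*8.561705 + p_m*2.652801 + p_d*0.312044] = 3.157377
  V(0,+0) = exp(-r*dt) * [p_u*3.157377 + p_m*0.622366 + p_d*0.048811] = 0.916141

Answer: Price = V(0,0) = 0.9161


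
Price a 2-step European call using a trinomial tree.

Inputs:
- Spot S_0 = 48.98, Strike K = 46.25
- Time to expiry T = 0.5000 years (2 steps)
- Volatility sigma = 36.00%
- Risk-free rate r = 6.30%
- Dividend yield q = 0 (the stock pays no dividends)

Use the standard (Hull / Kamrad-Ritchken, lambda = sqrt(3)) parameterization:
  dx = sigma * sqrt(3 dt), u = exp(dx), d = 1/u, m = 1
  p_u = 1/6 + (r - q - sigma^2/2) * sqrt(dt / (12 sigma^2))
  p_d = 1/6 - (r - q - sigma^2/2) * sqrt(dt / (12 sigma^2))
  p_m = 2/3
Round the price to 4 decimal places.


dt = T/N = 0.250000; dx = sigma*sqrt(3*dt) = 0.311769
u = exp(dx) = 1.365839; d = 1/u = 0.732151
p_u = 0.165945, p_m = 0.666667, p_d = 0.167388
Discount per step: exp(-r*dt) = 0.984373
Stock lattice S(k, j) with j the centered position index:
  k=0: S(0,+0) = 48.9800
  k=1: S(1,-1) = 35.8607; S(1,+0) = 48.9800; S(1,+1) = 66.8988
  k=2: S(2,-2) = 26.2555; S(2,-1) = 35.8607; S(2,+0) = 48.9800; S(2,+1) = 66.8988; S(2,+2) = 91.3730
Terminal payoffs V(N, j) = max(S_T - K, 0):
  V(2,-2) = 0.000000; V(2,-1) = 0.000000; V(2,+0) = 2.730000; V(2,+1) = 20.648811; V(2,+2) = 45.123029
Backward induction: V(k, j) = exp(-r*dt) * [p_u * V(k+1, j+1) + p_m * V(k+1, j) + p_d * V(k+1, j-1)]
  V(1,-1) = exp(-r*dt) * [p_u*2.730000 + p_m*0.000000 + p_d*0.000000] = 0.445950
  V(1,+0) = exp(-r*dt) * [p_u*20.648811 + p_m*2.730000 + p_d*0.000000] = 5.164580
  V(1,+1) = exp(-r*dt) * [p_u*45.123029 + p_m*20.648811 + p_d*2.730000] = 21.371518
  V(0,+0) = exp(-r*dt) * [p_u*21.371518 + p_m*5.164580 + p_d*0.445950] = 6.953807

Answer: Price = V(0,0) = 6.9538


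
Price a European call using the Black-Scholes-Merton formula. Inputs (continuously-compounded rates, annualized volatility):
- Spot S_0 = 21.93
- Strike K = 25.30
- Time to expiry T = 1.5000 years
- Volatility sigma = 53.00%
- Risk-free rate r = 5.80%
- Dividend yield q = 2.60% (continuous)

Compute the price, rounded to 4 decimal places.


Answer: Price = 4.6423

Derivation:
d1 = (ln(S/K) + (r - q + 0.5*sigma^2) * T) / (sigma * sqrt(T)) = 0.17828306
d2 = d1 - sigma * sqrt(T) = -0.47083173
exp(-rT) = 0.91667710; exp(-qT) = 0.96175071
C = S_0 * exp(-qT) * N(d1) - K * exp(-rT) * N(d2)
N(d1) = 0.57074966; N(d2) = 0.31888045
C = 21.9300 * 0.96175071 * 0.57074966 - 25.3000 * 0.91667710 * 0.31888045 = 4.6423


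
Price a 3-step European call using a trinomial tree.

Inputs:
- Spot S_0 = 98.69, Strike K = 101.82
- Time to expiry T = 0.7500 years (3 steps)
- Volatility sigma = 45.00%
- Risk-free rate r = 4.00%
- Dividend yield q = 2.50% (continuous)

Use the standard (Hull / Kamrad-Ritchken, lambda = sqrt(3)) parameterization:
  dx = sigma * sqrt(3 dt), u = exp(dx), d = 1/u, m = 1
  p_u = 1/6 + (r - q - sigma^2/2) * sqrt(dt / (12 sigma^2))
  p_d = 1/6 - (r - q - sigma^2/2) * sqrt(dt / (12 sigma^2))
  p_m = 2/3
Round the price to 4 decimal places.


Answer: Price = V(0,0) = 13.1891

Derivation:
dt = T/N = 0.250000; dx = sigma*sqrt(3*dt) = 0.389711
u = exp(dx) = 1.476555; d = 1/u = 0.677252
p_u = 0.139002, p_m = 0.666667, p_d = 0.194331
Discount per step: exp(-r*dt) = 0.990050
Stock lattice S(k, j) with j the centered position index:
  k=0: S(0,+0) = 98.6900
  k=1: S(1,-1) = 66.8380; S(1,+0) = 98.6900; S(1,+1) = 145.7212
  k=2: S(2,-2) = 45.2662; S(2,-1) = 66.8380; S(2,+0) = 98.6900; S(2,+1) = 145.7212; S(2,+2) = 215.1653
  k=3: S(3,-3) = 30.6566; S(3,-2) = 45.2662; S(3,-1) = 66.8380; S(3,+0) = 98.6900; S(3,+1) = 145.7212; S(3,+2) = 215.1653; S(3,+3) = 317.7033
Terminal payoffs V(N, j) = max(S_T - K, 0):
  V(3,-3) = 0.000000; V(3,-2) = 0.000000; V(3,-1) = 0.000000; V(3,+0) = 0.000000; V(3,+1) = 43.901178; V(3,+2) = 113.345282; V(3,+3) = 215.883297
Backward induction: V(k, j) = exp(-r*dt) * [p_u * V(k+1, j+1) + p_m * V(k+1, j) + p_d * V(k+1, j-1)]
  V(2,-2) = exp(-r*dt) * [p_u*0.000000 + p_m*0.000000 + p_d*0.000000] = 0.000000
  V(2,-1) = exp(-r*dt) * [p_u*0.000000 + p_m*0.000000 + p_d*0.000000] = 0.000000
  V(2,+0) = exp(-r*dt) * [p_u*43.901178 + p_m*0.000000 + p_d*0.000000] = 6.041631
  V(2,+1) = exp(-r*dt) * [p_u*113.345282 + p_m*43.901178 + p_d*0.000000] = 44.574686
  V(2,+2) = exp(-r*dt) * [p_u*215.883297 + p_m*113.345282 + p_d*43.901178] = 112.967755
  V(1,-1) = exp(-r*dt) * [p_u*6.041631 + p_m*0.000000 + p_d*0.000000] = 0.831442
  V(1,+0) = exp(-r*dt) * [p_u*44.574686 + p_m*6.041631 + p_d*0.000000] = 10.121995
  V(1,+1) = exp(-r*dt) * [p_u*112.967755 + p_m*44.574686 + p_d*6.041631] = 46.129665
  V(0,+0) = exp(-r*dt) * [p_u*46.129665 + p_m*10.121995 + p_d*0.831442] = 13.189133


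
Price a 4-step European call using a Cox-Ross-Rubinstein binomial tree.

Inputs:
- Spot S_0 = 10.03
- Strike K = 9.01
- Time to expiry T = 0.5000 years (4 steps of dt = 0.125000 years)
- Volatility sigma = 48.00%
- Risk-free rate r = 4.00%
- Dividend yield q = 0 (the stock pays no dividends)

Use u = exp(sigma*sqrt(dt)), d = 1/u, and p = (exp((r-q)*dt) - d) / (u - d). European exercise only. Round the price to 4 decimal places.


Answer: Price = V(0,0) = 2.0042

Derivation:
dt = T/N = 0.125000
u = exp(sigma*sqrt(dt)) = 1.184956; d = 1/u = 0.843913
p = (exp((r-q)*dt) - d) / (u - d) = 0.472373
Discount per step: exp(-r*dt) = 0.995012
Stock lattice S(k, i) with i counting down-moves:
  k=0: S(0,0) = 10.0300
  k=1: S(1,0) = 11.8851; S(1,1) = 8.4644
  k=2: S(2,0) = 14.0833; S(2,1) = 10.0300; S(2,2) = 7.1433
  k=3: S(3,0) = 16.6881; S(3,1) = 11.8851; S(3,2) = 8.4644; S(3,3) = 6.0283
  k=4: S(4,0) = 19.7747; S(4,1) = 14.0833; S(4,2) = 10.0300; S(4,3) = 7.1433; S(4,4) = 5.0874
Terminal payoffs V(N, i) = max(S_T - K, 0):
  V(4,0) = 10.764695; V(4,1) = 5.073330; V(4,2) = 1.020000; V(4,3) = 0.000000; V(4,4) = 0.000000
Backward induction: V(k, i) = exp(-r*dt) * [p * V(k+1, i) + (1-p) * V(k+1, i+1)].
  V(3,0) = exp(-r*dt) * [p*10.764695 + (1-p)*5.073330] = 7.723064
  V(3,1) = exp(-r*dt) * [p*5.073330 + (1-p)*1.020000] = 2.920046
  V(3,2) = exp(-r*dt) * [p*1.020000 + (1-p)*0.000000] = 0.479417
  V(3,3) = exp(-r*dt) * [p*0.000000 + (1-p)*0.000000] = 0.000000
  V(2,0) = exp(-r*dt) * [p*7.723064 + (1-p)*2.920046] = 5.162981
  V(2,1) = exp(-r*dt) * [p*2.920046 + (1-p)*0.479417] = 1.624163
  V(2,2) = exp(-r*dt) * [p*0.479417 + (1-p)*0.000000] = 0.225334
  V(1,0) = exp(-r*dt) * [p*5.162981 + (1-p)*1.624163] = 3.279366
  V(1,1) = exp(-r*dt) * [p*1.624163 + (1-p)*0.225334] = 0.881683
  V(0,0) = exp(-r*dt) * [p*3.279366 + (1-p)*0.881683] = 2.004237


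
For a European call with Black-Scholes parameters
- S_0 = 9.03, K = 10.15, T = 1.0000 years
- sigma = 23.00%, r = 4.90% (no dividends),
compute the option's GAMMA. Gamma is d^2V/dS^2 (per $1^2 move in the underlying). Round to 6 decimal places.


Answer: Gamma = 0.188988

Derivation:
d1 = -0.1803101655; d2 = -0.4103101655
phi(d1) = 0.3925095499; exp(-qT) = 1.0000000000; exp(-rT) = 0.9521811297
Gamma = exp(-qT) * phi(d1) / (S * sigma * sqrt(T)) = 1.0000000000 * 0.3925095499 / (9.0300 * 0.2300 * 1.0000000000) = 0.188988
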